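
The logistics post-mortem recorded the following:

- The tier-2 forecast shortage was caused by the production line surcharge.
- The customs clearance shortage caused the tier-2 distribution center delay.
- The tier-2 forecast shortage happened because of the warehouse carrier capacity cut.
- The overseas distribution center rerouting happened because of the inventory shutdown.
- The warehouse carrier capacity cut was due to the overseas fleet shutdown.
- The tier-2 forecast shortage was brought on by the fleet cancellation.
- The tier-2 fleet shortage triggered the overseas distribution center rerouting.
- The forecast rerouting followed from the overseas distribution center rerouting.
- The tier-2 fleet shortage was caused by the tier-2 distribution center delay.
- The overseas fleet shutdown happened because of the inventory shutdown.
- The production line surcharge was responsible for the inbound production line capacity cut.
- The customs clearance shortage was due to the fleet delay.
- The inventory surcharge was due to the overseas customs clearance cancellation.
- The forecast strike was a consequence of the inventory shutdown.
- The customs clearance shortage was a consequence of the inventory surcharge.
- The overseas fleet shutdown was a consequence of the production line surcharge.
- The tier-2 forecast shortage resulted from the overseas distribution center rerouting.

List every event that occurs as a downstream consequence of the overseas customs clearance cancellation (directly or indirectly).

the customs clearance shortage, the forecast rerouting, the inventory surcharge, the overseas distribution center rerouting, the tier-2 distribution center delay, the tier-2 fleet shortage, the tier-2 forecast shortage

Direct effects: the inventory surcharge.
2 steps out: the customs clearance shortage.
3 steps out: the tier-2 distribution center delay.
4 steps out: the tier-2 fleet shortage.
5 steps out: the overseas distribution center rerouting.
6 steps out: the forecast rerouting, the tier-2 forecast shortage.
Not reachable from it: the production line surcharge, the fleet delay, the inbound production line capacity cut, the inventory shutdown, the forecast strike, the overseas fleet shutdown, the warehouse carrier capacity cut, the fleet cancellation.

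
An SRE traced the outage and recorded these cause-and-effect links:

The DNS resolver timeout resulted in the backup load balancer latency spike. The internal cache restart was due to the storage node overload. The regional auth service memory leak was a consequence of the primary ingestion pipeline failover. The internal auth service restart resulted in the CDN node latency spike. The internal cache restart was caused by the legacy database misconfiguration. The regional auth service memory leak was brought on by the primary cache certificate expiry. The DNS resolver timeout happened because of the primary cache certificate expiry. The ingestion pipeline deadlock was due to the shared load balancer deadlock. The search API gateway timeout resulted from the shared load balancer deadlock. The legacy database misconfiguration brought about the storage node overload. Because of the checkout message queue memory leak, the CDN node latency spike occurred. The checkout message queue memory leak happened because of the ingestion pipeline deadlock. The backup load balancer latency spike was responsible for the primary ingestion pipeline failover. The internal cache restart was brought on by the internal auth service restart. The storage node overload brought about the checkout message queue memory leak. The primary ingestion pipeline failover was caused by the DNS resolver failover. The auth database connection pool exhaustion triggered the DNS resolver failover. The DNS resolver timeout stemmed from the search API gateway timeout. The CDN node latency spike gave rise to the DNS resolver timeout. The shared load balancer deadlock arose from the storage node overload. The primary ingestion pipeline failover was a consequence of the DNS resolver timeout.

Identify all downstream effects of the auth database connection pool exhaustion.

the DNS resolver failover, the primary ingestion pipeline failover, the regional auth service memory leak

Direct effects: the DNS resolver failover.
2 steps out: the primary ingestion pipeline failover.
3 steps out: the regional auth service memory leak.
Not reachable from it: the internal auth service restart, the legacy database misconfiguration, the storage node overload, the shared load balancer deadlock, the ingestion pipeline deadlock, the search API gateway timeout, the checkout message queue memory leak, the internal cache restart, the CDN node latency spike, the primary cache certificate expiry, the DNS resolver timeout, the backup load balancer latency spike.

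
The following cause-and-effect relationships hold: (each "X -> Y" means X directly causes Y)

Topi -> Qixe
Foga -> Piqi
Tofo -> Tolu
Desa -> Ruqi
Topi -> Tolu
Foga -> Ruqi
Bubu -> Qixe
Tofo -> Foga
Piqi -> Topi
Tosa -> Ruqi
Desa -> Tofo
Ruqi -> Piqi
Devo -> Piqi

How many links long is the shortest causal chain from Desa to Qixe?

Shortest chain: Desa → Ruqi → Piqi → Topi → Qixe.

4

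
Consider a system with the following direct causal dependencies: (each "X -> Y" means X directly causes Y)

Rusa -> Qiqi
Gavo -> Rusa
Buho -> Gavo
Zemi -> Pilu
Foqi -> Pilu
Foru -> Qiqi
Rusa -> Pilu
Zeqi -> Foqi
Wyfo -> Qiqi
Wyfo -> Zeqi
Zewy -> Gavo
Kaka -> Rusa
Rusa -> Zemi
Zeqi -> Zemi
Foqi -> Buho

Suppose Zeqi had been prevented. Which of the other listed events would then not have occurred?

Downstream of Zeqi: Foqi, Buho, Gavo, Rusa, Zemi, Qiqi, Pilu.
Of those, still caused via another path: Gavo, Rusa, Zemi, Qiqi, Pilu.
The remainder have no surviving cause.

Buho, Foqi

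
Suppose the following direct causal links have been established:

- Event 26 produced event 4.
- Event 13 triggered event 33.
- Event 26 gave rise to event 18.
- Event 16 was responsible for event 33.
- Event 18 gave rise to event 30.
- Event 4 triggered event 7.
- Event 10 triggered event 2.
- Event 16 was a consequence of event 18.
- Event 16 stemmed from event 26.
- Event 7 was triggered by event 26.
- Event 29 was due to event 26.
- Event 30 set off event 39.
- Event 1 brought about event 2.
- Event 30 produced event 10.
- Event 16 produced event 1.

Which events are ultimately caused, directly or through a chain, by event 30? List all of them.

Direct effects: event 10, event 39.
2 steps out: event 2.
Not reachable from it: event 26, event 4, event 29, event 18, event 7, event 16, event 1, event 33, event 13.

event 10, event 2, event 39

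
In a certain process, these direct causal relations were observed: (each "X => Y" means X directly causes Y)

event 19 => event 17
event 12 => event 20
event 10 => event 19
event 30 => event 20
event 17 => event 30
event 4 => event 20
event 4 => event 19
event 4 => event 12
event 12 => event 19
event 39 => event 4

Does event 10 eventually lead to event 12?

Event 10 leads to event 19, event 17, event 30, event 20; event 12 is not among them.

No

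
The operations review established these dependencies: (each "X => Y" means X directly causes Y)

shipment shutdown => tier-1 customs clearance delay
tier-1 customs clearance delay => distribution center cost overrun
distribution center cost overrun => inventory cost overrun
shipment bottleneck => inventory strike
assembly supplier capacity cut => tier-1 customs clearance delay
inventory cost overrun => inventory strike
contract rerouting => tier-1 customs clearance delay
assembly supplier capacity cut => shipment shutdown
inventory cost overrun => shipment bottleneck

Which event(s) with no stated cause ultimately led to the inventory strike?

Tracing upstream from the inventory strike: the inventory strike ← the inventory cost overrun ← the distribution center cost overrun ← the tier-1 customs clearance delay ← the assembly supplier capacity cut.
A separate upstream branch: the inventory strike ← the inventory cost overrun ← the distribution center cost overrun ← the tier-1 customs clearance delay ← the contract rerouting.
Each of those chain origins has no stated cause.

the assembly supplier capacity cut, the contract rerouting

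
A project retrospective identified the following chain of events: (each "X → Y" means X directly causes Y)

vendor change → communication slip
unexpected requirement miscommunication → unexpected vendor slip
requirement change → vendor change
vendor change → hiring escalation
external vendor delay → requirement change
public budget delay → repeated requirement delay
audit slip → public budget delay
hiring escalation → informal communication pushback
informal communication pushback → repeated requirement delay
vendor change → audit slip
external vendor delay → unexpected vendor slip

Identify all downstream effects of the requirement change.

the audit slip, the communication slip, the hiring escalation, the informal communication pushback, the public budget delay, the repeated requirement delay, the vendor change

Direct effects: the vendor change.
2 steps out: the hiring escalation, the audit slip, the communication slip.
3 steps out: the informal communication pushback, the public budget delay.
4 steps out: the repeated requirement delay.
Not reachable from it: the external vendor delay, the unexpected vendor slip, the unexpected requirement miscommunication.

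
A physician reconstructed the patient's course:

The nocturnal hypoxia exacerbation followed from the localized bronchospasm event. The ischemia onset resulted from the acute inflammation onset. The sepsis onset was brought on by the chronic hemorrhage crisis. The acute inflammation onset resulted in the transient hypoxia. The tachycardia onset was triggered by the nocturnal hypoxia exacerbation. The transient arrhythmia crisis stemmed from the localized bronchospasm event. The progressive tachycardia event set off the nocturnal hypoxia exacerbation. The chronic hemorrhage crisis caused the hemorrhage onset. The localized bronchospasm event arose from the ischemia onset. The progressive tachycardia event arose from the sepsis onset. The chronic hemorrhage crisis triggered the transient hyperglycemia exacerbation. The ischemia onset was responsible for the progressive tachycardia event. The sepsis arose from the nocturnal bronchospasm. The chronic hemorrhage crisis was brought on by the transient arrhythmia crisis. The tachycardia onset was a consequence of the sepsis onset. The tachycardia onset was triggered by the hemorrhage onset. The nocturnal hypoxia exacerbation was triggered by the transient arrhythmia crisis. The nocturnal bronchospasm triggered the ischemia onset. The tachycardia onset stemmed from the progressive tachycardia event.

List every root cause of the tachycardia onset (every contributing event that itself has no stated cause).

Tracing upstream from the tachycardia onset: the tachycardia onset ← the progressive tachycardia event ← the ischemia onset ← the nocturnal bronchospasm.
A separate upstream branch: the tachycardia onset ← the progressive tachycardia event ← the ischemia onset ← the acute inflammation onset.
Each of those chain origins has no stated cause.

the acute inflammation onset, the nocturnal bronchospasm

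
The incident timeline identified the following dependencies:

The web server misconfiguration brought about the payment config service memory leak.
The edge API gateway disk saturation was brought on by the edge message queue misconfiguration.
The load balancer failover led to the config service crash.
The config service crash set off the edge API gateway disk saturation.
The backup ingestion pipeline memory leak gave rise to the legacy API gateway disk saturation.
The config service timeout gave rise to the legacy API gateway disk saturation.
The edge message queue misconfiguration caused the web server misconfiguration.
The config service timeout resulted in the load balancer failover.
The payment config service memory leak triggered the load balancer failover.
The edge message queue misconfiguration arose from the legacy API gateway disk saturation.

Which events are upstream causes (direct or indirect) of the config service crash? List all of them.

the backup ingestion pipeline memory leak, the config service timeout, the edge message queue misconfiguration, the legacy API gateway disk saturation, the load balancer failover, the payment config service memory leak, the web server misconfiguration

Immediate cause of the config service crash: the load balancer failover.
Further upstream: the config service timeout, the legacy API gateway disk saturation, the edge message queue misconfiguration, the web server misconfiguration, the payment config service memory leak, the backup ingestion pipeline memory leak.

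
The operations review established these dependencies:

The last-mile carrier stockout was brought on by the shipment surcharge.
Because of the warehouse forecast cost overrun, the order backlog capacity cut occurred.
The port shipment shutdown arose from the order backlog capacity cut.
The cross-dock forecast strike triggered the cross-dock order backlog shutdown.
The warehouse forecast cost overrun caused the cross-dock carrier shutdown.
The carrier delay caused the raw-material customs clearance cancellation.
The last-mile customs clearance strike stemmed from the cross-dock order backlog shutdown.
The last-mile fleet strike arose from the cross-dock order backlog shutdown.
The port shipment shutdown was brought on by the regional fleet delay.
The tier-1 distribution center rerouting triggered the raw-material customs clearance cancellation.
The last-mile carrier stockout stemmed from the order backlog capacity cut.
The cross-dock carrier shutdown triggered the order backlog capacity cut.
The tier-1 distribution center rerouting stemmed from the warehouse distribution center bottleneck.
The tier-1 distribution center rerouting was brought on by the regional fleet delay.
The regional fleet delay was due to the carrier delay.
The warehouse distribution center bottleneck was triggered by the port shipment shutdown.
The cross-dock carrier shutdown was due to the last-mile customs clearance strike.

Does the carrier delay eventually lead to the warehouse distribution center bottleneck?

Yes

There is a causal chain: the carrier delay → the regional fleet delay → the port shipment shutdown → the warehouse distribution center bottleneck.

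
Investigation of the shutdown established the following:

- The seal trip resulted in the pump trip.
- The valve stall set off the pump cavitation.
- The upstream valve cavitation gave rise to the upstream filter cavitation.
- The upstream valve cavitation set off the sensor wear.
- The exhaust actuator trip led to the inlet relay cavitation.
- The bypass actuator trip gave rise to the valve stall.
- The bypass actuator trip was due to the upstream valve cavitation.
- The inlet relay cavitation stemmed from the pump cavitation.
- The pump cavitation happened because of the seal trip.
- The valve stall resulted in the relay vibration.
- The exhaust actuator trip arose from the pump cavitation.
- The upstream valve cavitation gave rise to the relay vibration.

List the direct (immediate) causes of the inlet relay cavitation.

Upstream contributors include the upstream valve cavitation, the seal trip, the bypass actuator trip, the valve stall, but only the exhaust actuator trip, the pump cavitation feed directly into the inlet relay cavitation.

the exhaust actuator trip, the pump cavitation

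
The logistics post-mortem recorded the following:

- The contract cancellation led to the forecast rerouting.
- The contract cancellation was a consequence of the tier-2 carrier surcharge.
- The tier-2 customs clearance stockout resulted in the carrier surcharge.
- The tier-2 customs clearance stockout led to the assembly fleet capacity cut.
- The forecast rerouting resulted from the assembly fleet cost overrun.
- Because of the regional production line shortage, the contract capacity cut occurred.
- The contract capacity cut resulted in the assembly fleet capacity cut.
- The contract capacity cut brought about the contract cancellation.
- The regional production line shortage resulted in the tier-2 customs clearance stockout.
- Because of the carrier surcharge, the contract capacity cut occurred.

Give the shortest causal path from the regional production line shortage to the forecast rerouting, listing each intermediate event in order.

the regional production line shortage → the contract capacity cut → the contract cancellation → the forecast rerouting

the regional production line shortage → the contract capacity cut
the contract capacity cut → the contract cancellation
the contract cancellation → the forecast rerouting
Length: 3 steps.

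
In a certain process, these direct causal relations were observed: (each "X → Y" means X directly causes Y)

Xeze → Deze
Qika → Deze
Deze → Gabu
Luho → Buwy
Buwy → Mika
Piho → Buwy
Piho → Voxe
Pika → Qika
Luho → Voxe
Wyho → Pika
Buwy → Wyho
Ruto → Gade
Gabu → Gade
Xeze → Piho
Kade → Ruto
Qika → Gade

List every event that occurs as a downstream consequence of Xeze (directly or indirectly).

Direct effects: Piho, Deze.
2 steps out: Voxe, Buwy, Gabu.
3 steps out: Wyho, Mika, Gade.
4 steps out: Pika.
5 steps out: Qika.
Not reachable from it: Luho, Kade, Ruto.

Buwy, Deze, Gabu, Gade, Mika, Piho, Pika, Qika, Voxe, Wyho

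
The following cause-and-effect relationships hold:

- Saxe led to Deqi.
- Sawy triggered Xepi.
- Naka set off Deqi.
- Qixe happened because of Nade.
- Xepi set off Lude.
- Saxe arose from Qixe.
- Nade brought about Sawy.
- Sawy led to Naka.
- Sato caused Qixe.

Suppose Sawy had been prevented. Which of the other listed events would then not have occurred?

Downstream of Sawy: Xepi, Lude, Naka, Deqi.
Of those, still caused via another path: Deqi.
The remainder have no surviving cause.

Lude, Naka, Xepi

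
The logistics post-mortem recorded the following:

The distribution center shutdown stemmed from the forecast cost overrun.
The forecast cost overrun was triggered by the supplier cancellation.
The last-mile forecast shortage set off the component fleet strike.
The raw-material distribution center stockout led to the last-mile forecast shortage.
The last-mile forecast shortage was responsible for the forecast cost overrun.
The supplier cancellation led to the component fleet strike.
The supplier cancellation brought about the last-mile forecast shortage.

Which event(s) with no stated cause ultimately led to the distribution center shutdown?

the raw-material distribution center stockout, the supplier cancellation

Tracing upstream from the distribution center shutdown: the distribution center shutdown ← the forecast cost overrun ← the supplier cancellation.
A separate upstream branch: the distribution center shutdown ← the forecast cost overrun ← the last-mile forecast shortage ← the raw-material distribution center stockout.
Each of those chain origins has no stated cause.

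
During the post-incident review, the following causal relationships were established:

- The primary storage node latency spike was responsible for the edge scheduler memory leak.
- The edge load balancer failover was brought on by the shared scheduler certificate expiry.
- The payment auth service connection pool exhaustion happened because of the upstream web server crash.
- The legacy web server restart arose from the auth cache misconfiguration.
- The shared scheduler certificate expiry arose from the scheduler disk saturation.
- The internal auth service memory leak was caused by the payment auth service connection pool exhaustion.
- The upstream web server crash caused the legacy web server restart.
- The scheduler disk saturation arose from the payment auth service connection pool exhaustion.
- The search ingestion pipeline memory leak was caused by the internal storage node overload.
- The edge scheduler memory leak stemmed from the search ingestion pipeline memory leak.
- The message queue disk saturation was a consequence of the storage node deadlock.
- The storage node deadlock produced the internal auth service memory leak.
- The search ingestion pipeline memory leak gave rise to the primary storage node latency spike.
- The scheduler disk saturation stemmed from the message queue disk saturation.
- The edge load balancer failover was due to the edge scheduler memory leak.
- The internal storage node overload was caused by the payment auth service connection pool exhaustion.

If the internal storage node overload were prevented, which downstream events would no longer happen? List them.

Downstream of the internal storage node overload: the search ingestion pipeline memory leak, the primary storage node latency spike, the edge scheduler memory leak, the edge load balancer failover.
Of those, still caused via another path: the edge load balancer failover.
The remainder have no surviving cause.

the edge scheduler memory leak, the primary storage node latency spike, the search ingestion pipeline memory leak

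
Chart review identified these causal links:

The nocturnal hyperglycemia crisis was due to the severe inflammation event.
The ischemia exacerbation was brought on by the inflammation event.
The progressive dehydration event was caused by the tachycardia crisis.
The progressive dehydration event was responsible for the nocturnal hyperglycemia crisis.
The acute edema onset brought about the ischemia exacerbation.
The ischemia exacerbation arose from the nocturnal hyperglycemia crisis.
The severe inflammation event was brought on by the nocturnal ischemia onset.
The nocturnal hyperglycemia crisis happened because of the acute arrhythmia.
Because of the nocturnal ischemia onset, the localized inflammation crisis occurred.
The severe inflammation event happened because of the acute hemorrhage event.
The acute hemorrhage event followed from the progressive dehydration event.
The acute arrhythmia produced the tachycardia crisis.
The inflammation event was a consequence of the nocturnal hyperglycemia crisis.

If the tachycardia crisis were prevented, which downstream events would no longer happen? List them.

Downstream of the tachycardia crisis: the progressive dehydration event, the acute hemorrhage event, the severe inflammation event, the nocturnal hyperglycemia crisis, the inflammation event, the ischemia exacerbation.
Of those, still caused via another path: the severe inflammation event, the nocturnal hyperglycemia crisis, the inflammation event, the ischemia exacerbation.
The remainder have no surviving cause.

the acute hemorrhage event, the progressive dehydration event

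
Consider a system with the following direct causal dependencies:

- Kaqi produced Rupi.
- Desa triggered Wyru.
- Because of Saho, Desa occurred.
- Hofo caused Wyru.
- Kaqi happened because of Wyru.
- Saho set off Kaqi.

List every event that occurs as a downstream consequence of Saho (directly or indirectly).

Direct effects: Desa, Kaqi.
2 steps out: Wyru, Rupi.
Not reachable from it: Hofo.

Desa, Kaqi, Rupi, Wyru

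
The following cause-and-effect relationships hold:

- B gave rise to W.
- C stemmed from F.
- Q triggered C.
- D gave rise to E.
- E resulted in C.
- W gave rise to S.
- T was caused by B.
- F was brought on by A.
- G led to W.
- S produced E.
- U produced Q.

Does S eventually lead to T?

S leads to E, C; T is not among them.

No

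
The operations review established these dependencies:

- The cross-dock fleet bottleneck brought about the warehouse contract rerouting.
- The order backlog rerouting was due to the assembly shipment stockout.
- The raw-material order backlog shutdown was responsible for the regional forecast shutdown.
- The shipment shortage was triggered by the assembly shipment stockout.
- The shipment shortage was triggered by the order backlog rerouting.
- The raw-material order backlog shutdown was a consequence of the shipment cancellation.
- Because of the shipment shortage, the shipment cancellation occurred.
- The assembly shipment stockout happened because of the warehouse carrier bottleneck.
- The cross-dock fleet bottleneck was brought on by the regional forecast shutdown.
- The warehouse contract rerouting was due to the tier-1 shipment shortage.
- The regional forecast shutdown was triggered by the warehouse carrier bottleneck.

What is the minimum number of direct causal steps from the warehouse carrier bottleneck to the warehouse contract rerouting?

3

Shortest chain: the warehouse carrier bottleneck → the regional forecast shutdown → the cross-dock fleet bottleneck → the warehouse contract rerouting.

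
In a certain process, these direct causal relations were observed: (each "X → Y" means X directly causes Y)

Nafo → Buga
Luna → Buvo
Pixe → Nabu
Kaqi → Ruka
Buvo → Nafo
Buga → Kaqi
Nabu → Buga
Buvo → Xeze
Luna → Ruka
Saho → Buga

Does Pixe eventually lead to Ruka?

Yes

There is a causal chain: Pixe → Nabu → Buga → Kaqi → Ruka.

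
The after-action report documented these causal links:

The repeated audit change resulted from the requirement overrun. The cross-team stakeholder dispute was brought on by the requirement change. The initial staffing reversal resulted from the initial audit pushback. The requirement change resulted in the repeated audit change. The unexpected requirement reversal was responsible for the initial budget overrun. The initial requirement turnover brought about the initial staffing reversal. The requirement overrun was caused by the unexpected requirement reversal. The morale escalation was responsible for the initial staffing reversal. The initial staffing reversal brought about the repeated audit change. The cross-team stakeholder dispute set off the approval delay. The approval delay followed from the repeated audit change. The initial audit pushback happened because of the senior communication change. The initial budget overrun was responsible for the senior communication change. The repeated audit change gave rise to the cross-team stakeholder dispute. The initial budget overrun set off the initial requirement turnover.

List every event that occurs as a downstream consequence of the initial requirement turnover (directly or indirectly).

the approval delay, the cross-team stakeholder dispute, the initial staffing reversal, the repeated audit change

Direct effects: the initial staffing reversal.
2 steps out: the repeated audit change.
3 steps out: the cross-team stakeholder dispute, the approval delay.
Not reachable from it: the unexpected requirement reversal, the initial budget overrun, the senior communication change, the requirement overrun, the morale escalation, the initial audit pushback, the requirement change.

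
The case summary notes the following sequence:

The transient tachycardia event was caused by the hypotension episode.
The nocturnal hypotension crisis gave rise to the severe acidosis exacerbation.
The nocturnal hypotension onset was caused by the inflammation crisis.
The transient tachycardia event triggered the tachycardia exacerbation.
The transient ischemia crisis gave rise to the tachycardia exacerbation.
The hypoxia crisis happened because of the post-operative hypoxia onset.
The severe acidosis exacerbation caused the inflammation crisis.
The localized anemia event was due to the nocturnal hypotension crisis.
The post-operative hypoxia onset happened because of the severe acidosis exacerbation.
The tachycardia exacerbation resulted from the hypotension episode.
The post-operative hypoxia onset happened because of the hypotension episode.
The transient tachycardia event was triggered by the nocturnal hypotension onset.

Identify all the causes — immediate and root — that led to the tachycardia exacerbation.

Immediate causes of the tachycardia exacerbation: the hypotension episode, the transient tachycardia event, the transient ischemia crisis.
Further upstream: the nocturnal hypotension crisis, the severe acidosis exacerbation, the inflammation crisis, the nocturnal hypotension onset.

the hypotension episode, the inflammation crisis, the nocturnal hypotension crisis, the nocturnal hypotension onset, the severe acidosis exacerbation, the transient ischemia crisis, the transient tachycardia event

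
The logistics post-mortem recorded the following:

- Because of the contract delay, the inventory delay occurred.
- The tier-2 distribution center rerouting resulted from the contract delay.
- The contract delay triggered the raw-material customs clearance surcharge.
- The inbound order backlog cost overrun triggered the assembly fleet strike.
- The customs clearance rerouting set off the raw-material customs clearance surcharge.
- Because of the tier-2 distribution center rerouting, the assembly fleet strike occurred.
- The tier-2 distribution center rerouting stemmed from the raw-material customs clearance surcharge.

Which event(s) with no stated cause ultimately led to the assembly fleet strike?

Tracing upstream from the assembly fleet strike: the assembly fleet strike ← the tier-2 distribution center rerouting ← the contract delay.
A separate upstream branch: the assembly fleet strike ← the tier-2 distribution center rerouting ← the raw-material customs clearance surcharge ← the customs clearance rerouting.
A separate upstream branch: the assembly fleet strike ← the inbound order backlog cost overrun.
Each of those chain origins has no stated cause.

the contract delay, the customs clearance rerouting, the inbound order backlog cost overrun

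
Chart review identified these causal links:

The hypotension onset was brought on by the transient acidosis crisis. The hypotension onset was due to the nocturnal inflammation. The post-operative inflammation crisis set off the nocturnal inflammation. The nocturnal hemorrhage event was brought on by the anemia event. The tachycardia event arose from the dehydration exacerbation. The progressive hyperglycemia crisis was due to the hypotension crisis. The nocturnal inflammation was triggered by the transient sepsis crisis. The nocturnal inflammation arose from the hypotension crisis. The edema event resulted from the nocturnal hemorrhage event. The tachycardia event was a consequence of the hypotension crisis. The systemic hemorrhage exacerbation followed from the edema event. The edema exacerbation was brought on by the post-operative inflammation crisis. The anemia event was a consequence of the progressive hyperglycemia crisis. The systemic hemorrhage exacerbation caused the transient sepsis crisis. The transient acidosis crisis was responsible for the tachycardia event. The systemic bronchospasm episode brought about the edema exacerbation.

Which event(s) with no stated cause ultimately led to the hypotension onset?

Tracing upstream from the hypotension onset: the hypotension onset ← the nocturnal inflammation ← the hypotension crisis.
A separate upstream branch: the hypotension onset ← the transient acidosis crisis.
A separate upstream branch: the hypotension onset ← the nocturnal inflammation ← the post-operative inflammation crisis.
Each of those chain origins has no stated cause.

the hypotension crisis, the post-operative inflammation crisis, the transient acidosis crisis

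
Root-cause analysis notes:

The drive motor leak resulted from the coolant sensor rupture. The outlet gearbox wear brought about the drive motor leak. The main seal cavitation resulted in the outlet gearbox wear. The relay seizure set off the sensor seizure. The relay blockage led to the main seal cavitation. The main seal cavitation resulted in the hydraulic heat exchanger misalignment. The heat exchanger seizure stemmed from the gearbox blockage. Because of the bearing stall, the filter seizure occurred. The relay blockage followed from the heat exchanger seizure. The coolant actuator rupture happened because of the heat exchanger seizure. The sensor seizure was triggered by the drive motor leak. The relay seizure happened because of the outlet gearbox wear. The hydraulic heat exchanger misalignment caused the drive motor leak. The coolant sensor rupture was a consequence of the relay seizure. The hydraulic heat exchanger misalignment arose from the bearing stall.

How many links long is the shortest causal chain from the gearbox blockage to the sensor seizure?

6

Shortest chain: the gearbox blockage → the heat exchanger seizure → the relay blockage → the main seal cavitation → the hydraulic heat exchanger misalignment → the drive motor leak → the sensor seizure.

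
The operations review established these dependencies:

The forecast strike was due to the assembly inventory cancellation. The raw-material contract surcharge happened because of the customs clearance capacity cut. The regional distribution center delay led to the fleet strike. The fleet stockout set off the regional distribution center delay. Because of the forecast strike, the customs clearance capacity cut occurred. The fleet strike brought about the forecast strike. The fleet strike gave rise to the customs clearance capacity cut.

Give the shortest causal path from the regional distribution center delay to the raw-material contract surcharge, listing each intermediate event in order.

the regional distribution center delay → the fleet strike
the fleet strike → the customs clearance capacity cut
the customs clearance capacity cut → the raw-material contract surcharge
Length: 3 steps.

the regional distribution center delay → the fleet strike → the customs clearance capacity cut → the raw-material contract surcharge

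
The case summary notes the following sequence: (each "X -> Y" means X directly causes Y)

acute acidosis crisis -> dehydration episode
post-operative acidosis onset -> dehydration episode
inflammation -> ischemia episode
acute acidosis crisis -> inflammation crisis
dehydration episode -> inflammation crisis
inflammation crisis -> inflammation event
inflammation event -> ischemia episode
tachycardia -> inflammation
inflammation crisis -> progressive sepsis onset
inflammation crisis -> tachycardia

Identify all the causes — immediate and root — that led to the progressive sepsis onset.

Immediate cause of the progressive sepsis onset: the inflammation crisis.
Further upstream: the acute acidosis crisis, the dehydration episode, the post-operative acidosis onset.

the acute acidosis crisis, the dehydration episode, the inflammation crisis, the post-operative acidosis onset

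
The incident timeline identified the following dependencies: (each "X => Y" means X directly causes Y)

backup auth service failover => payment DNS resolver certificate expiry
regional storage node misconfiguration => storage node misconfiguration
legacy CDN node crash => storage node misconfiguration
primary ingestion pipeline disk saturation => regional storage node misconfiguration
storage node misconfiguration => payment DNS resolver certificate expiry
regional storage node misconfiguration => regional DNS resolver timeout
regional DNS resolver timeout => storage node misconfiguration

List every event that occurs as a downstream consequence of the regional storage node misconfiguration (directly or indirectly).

the payment DNS resolver certificate expiry, the regional DNS resolver timeout, the storage node misconfiguration

Direct effects: the regional DNS resolver timeout, the storage node misconfiguration.
2 steps out: the payment DNS resolver certificate expiry.
Not reachable from it: the legacy CDN node crash, the primary ingestion pipeline disk saturation, the backup auth service failover.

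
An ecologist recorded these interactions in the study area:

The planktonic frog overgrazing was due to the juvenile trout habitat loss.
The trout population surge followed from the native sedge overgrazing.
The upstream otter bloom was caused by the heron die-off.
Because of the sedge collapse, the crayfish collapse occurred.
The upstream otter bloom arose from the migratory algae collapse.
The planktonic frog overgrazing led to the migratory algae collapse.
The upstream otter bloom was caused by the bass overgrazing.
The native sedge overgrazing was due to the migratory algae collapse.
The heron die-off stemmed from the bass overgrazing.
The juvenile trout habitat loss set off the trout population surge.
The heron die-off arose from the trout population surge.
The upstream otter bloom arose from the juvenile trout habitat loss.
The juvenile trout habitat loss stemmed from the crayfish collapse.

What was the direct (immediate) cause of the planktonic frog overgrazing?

Upstream contributors include the sedge collapse, the crayfish collapse, but only the juvenile trout habitat loss feeds directly into the planktonic frog overgrazing.

the juvenile trout habitat loss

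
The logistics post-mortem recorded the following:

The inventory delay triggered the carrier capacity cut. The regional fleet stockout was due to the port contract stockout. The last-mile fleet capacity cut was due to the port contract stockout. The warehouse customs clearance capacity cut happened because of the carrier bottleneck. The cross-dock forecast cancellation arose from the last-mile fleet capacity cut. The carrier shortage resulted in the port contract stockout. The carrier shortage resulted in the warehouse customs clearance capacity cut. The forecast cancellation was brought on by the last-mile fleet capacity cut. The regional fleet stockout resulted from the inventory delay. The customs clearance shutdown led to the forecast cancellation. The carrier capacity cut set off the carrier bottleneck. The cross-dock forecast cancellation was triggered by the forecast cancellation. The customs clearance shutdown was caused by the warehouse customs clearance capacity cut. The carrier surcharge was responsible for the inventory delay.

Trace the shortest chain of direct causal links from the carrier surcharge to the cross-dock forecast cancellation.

the carrier surcharge → the inventory delay
the inventory delay → the carrier capacity cut
the carrier capacity cut → the carrier bottleneck
the carrier bottleneck → the warehouse customs clearance capacity cut
the warehouse customs clearance capacity cut → the customs clearance shutdown
the customs clearance shutdown → the forecast cancellation
the forecast cancellation → the cross-dock forecast cancellation
Length: 7 steps.

the carrier surcharge → the inventory delay → the carrier capacity cut → the carrier bottleneck → the warehouse customs clearance capacity cut → the customs clearance shutdown → the forecast cancellation → the cross-dock forecast cancellation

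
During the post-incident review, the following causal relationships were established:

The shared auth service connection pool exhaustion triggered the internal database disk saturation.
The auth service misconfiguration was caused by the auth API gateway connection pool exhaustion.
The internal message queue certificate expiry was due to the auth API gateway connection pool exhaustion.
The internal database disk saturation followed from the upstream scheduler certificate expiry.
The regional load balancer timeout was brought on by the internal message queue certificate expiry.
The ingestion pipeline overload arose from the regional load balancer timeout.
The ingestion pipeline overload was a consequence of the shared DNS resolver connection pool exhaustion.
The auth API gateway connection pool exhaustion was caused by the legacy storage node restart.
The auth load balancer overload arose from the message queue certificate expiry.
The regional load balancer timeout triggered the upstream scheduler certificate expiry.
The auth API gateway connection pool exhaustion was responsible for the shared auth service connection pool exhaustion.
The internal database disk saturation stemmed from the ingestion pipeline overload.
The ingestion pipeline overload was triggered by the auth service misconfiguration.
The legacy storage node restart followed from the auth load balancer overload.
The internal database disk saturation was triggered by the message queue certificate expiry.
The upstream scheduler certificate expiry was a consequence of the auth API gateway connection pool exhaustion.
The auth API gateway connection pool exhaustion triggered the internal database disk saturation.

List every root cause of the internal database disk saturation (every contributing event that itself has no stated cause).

the message queue certificate expiry, the shared DNS resolver connection pool exhaustion

Tracing upstream from the internal database disk saturation: the internal database disk saturation ← the message queue certificate expiry.
A separate upstream branch: the internal database disk saturation ← the ingestion pipeline overload ← the shared DNS resolver connection pool exhaustion.
Each of those chain origins has no stated cause.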